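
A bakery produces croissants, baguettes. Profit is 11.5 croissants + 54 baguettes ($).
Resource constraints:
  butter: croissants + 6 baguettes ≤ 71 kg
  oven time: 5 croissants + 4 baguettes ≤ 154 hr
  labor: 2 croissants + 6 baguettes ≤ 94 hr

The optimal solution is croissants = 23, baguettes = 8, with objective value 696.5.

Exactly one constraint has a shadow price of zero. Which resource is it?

oven time

butter: 71/71 (binding)
oven time: 147/154 (slack 7)
labor: 94/94 (binding)
By complementary slackness, a constraint with positive slack has shadow price 0 → oven time.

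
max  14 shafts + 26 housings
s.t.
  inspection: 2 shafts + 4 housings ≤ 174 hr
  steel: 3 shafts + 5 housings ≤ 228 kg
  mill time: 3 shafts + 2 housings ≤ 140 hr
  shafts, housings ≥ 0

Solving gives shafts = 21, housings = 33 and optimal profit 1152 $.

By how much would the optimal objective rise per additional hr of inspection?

4

At the optimum: inspection uses 174 of 174 (binding); steel uses 228 of 228 (binding); mill time uses 129 of 140 (slack = 11).
By complementary slackness, y = 0 for the non-binding constraint.
The binding rows give the dual system: 2·y_inspection + 3·y_steel = 14 and 4·y_inspection + 5·y_steel = 26.
→ y_inspection = 4 and y_steel = 2.
Shadow price of inspection = 4.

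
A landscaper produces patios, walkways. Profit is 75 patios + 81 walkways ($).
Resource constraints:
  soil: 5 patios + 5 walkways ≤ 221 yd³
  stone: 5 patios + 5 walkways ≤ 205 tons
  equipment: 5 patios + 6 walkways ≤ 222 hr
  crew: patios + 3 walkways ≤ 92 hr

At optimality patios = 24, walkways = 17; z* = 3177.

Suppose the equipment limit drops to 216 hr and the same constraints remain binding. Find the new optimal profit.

At the optimum: soil uses 205 of 221 (slack = 16); stone uses 205 of 205 (binding); equipment uses 222 of 222 (binding); crew uses 75 of 92 (slack = 17).
Since soil, crew are not tight, their duals are 0.
Dual feasibility on the basic columns requires 5·y_stone + 5·y_equipment = 75, 5·y_stone + 6·y_equipment = 81.
This yields shadow prices y_stone = 9, y_equipment = 6.
Δz = y_equipment·Δb = 6 × (-6) = -36, so new z* = 3177 − 36 = 3141.

3141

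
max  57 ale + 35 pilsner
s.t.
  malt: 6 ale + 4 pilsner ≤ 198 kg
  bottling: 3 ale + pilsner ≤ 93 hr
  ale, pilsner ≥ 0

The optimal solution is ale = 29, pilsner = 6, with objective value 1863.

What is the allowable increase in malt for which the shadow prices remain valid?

Binding constraints: malt, bottling. The basis is B = [[6,4],[3,1]] with det -6.
Per unit increase in malt, x* moves by d = (-0.1667, 0.5).
The basis stays optimal until ale reaches 0; allowable increase = 174 kg.

174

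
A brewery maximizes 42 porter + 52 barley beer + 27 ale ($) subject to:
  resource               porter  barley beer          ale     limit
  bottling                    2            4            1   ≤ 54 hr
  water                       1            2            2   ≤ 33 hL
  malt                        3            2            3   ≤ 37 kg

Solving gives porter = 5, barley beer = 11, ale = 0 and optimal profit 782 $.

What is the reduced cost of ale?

Check each constraint at x*: bottling 54/54 (tight); water 27/33 (slack 6); malt 37/37 (tight).
By complementary slackness, y = 0 for the non-binding constraint.
Dual feasibility on the basic columns requires 2·y_bottling + 3·y_malt = 42, 4·y_bottling + 2·y_malt = 52.
This yields shadow prices y_bottling = 9, y_malt = 8.
Reduced cost of ale: c₃ − yᵀa₃ = 27 − (9·1 + 8·3) = 27 − 33 = -6.

-6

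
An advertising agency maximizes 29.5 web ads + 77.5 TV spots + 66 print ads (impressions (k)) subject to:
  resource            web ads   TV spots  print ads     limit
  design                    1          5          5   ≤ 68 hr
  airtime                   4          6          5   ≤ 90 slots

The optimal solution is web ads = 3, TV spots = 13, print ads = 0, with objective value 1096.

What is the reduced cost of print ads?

Check each constraint at x*: design 68/68 (tight); airtime 90/90 (tight).
Dual feasibility on the basic columns requires 1·y_design + 4·y_airtime = 29.5, 5·y_design + 6·y_airtime = 77.5.
This yields shadow prices y_design = 9.5, y_airtime = 5.
Reduced cost of print ads: c₃ − yᵀa₃ = 66 − (9.5·5 + 5·5) = 66 − 72.5 = -6.5.

-6.5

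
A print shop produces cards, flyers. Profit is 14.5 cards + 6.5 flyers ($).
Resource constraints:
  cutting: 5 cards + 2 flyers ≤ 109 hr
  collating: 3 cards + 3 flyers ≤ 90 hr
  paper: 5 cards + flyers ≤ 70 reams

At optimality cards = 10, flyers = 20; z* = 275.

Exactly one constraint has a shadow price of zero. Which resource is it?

cutting: 90/109 (slack 19)
collating: 90/90 (binding)
paper: 70/70 (binding)
By complementary slackness, a constraint with positive slack has shadow price 0 → cutting.

cutting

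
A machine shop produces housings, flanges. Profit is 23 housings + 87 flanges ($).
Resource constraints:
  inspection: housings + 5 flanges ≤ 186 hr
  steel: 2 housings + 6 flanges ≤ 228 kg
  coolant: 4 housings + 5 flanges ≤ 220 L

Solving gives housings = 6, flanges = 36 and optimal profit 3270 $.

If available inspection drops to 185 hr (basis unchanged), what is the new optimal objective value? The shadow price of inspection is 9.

Δb = -1, so new z* = 3270 + (9)·(-1) = 3270 − 9 = 3261.

3261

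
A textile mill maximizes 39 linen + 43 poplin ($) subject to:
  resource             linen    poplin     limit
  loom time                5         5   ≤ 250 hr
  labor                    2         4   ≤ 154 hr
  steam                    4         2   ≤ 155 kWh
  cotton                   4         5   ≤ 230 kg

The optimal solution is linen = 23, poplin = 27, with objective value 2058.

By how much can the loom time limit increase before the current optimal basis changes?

5

Binding constraints: loom time, labor. The basis is B = [[5,5],[2,4]] with det 10.
Per unit increase in loom time, x* moves by d = (0.4, -0.2).
The basis stays optimal until cotton becomes binding; allowable increase = 5 hr.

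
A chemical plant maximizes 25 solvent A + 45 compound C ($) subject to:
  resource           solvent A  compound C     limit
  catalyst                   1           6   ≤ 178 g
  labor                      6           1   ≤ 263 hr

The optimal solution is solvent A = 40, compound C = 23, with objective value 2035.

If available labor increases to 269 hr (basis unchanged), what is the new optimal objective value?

2053

At the optimum: catalyst uses 178 of 178 (binding); labor uses 263 of 263 (binding).
The binding rows give the dual system: 1·y_catalyst + 6·y_labor = 25 and 6·y_catalyst + 1·y_labor = 45.
This yields shadow prices y_catalyst = 7, y_labor = 3.
Δz = y_labor·Δb = 3 × (6) = 18, so new z* = 2035 + 18 = 2053.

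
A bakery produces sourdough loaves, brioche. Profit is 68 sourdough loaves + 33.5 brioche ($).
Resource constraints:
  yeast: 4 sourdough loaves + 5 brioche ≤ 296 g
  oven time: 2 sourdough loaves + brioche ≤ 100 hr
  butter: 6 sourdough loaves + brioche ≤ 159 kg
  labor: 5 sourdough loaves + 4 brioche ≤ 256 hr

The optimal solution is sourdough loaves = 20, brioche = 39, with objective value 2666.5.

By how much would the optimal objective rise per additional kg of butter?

5.5

At the optimum: yeast uses 275 of 296 (slack = 21); oven time uses 79 of 100 (slack = 21); butter uses 159 of 159 (binding); labor uses 256 of 256 (binding).
By complementary slackness, y = 0 for the non-binding constraints.
From A_Bᵀ y = c: 6·y_butter + 5·y_labor = 68; 1·y_butter + 4·y_labor = 33.5.
Solving: y_butter = 5.5, y_labor = 7.
Shadow price of butter = 5.5.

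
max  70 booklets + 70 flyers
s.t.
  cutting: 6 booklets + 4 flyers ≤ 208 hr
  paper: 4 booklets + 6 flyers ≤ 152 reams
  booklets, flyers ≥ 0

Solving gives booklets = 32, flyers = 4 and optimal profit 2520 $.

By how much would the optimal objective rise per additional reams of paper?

7

At the optimum: cutting uses 208 of 208 (binding); paper uses 152 of 152 (binding).
From A_Bᵀ y = c: 6·y_cutting + 4·y_paper = 70; 4·y_cutting + 6·y_paper = 70.
→ y_cutting = 7 and y_paper = 7.
Shadow price of paper = 7.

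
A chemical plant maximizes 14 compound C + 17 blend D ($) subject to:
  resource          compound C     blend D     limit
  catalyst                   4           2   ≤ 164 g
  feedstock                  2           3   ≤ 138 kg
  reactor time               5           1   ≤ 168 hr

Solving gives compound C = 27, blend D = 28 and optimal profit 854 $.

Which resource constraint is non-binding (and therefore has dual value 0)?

reactor time

catalyst: 164/164 (binding)
feedstock: 138/138 (binding)
reactor time: 163/168 (slack 5)
By complementary slackness, a constraint with positive slack has shadow price 0 → reactor time.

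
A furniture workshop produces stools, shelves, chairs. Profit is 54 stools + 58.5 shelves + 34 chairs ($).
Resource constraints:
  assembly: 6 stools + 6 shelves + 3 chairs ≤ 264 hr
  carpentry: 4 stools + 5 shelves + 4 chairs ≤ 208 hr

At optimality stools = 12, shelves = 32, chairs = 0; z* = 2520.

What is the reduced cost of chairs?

At the optimum: assembly uses 264 of 264 (binding); carpentry uses 208 of 208 (binding).
Dual feasibility on the basic columns requires 6·y_assembly + 4·y_carpentry = 54, 6·y_assembly + 5·y_carpentry = 58.5.
This yields shadow prices y_assembly = 6, y_carpentry = 4.5.
Reduced cost of chairs: c₃ − yᵀa₃ = 34 − (6·3 + 4.5·4) = 34 − 36 = -2.

-2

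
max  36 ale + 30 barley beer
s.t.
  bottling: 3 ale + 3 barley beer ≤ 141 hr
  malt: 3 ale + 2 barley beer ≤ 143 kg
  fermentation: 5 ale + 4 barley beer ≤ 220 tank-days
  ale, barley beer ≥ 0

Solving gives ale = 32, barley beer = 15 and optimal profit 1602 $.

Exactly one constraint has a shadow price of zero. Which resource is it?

malt

bottling: 141/141 (binding)
malt: 126/143 (slack 17)
fermentation: 220/220 (binding)
By complementary slackness, a constraint with positive slack has shadow price 0 → malt.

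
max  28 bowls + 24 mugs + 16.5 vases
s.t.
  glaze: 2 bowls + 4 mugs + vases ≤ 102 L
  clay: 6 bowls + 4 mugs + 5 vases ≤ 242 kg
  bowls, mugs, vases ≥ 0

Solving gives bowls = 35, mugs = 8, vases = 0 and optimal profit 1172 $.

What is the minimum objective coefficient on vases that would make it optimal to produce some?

22

Both glaze and clay are binding at x*.
From A_Bᵀ y = c: 2·y_glaze + 6·y_clay = 28; 4·y_glaze + 4·y_clay = 24.
This yields shadow prices y_glaze = 2, y_clay = 4.
vases enters the basis when its profit ≥ yᵀa₃ = 2·1 + 4·5 = 22.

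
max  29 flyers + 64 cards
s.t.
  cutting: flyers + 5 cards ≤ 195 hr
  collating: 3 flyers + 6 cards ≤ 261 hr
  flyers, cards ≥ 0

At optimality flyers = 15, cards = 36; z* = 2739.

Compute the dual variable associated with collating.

Both cutting and collating are binding at x*.
Dual feasibility on the basic columns requires 1·y_cutting + 3·y_collating = 29, 5·y_cutting + 6·y_collating = 64.
This yields shadow prices y_cutting = 2, y_collating = 9.
Shadow price of collating = 9.

9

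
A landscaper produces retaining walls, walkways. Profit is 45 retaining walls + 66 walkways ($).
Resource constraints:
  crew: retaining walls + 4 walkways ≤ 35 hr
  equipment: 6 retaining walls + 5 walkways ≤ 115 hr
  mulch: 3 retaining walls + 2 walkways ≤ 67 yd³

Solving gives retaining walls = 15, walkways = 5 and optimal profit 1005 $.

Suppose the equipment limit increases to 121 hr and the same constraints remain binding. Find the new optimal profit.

1041

Check each constraint at x*: crew 35/35 (tight); equipment 115/115 (tight); mulch 55/67 (slack 12).
Since mulch is not tight, its dual is 0.
Dual feasibility on the basic columns requires 1·y_crew + 6·y_equipment = 45, 4·y_crew + 5·y_equipment = 66.
→ y_crew = 9 and y_equipment = 6.
Δz = y_equipment·Δb = 6 × (6) = 36, so new z* = 1005 + 36 = 1041.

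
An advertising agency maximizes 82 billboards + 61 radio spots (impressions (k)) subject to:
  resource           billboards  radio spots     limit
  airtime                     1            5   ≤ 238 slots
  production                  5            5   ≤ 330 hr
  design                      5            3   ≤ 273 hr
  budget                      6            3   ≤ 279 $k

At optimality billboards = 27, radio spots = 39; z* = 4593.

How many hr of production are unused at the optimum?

production used = 5·27 + 5·39 = 330; slack = 330 − 330 = 0.

0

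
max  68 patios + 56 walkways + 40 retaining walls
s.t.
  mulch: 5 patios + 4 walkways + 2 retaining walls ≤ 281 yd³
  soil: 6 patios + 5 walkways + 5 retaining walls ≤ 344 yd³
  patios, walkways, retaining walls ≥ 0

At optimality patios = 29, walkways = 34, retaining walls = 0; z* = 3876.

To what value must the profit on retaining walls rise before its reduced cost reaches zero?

Check each constraint at x*: mulch 281/281 (tight); soil 344/344 (tight).
From A_Bᵀ y = c: 5·y_mulch + 6·y_soil = 68; 4·y_mulch + 5·y_soil = 56.
→ y_mulch = 4 and y_soil = 8.
retaining walls enters the basis when its profit ≥ yᵀa₃ = 4·2 + 8·5 = 48.

48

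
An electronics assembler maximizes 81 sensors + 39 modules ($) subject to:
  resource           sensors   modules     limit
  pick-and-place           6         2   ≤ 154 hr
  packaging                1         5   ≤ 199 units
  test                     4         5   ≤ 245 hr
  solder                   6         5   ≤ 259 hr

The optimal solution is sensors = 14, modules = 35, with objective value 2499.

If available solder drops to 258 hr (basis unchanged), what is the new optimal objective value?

Check each constraint at x*: pick-and-place 154/154 (tight); packaging 189/199 (slack 10); test 231/245 (slack 14); solder 259/259 (tight).
Since packaging, test are not tight, their duals are 0.
The binding rows give the dual system: 6·y_pick-and-place + 6·y_solder = 81 and 2·y_pick-and-place + 5·y_solder = 39.
→ y_pick-and-place = 9.5 and y_solder = 4.
Δz = y_solder·Δb = 4 × (-1) = -4, so new z* = 2499 − 4 = 2495.

2495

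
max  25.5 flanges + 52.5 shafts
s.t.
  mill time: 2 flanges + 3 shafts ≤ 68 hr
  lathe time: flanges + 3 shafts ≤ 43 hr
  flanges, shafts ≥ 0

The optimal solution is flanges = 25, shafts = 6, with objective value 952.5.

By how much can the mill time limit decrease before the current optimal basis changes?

25

Binding constraints: mill time, lathe time. The basis is B = [[2,3],[1,3]] with det 3.
Per unit decrease in mill time, x* moves by d = (-1, 0.3333).
The basis stays optimal until flanges reaches 0; allowable decrease = 25 hr.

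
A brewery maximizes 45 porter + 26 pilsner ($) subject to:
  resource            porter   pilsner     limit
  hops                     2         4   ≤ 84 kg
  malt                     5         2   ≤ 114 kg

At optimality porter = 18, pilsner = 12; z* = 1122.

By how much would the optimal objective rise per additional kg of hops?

2.5

At the optimum: hops uses 84 of 84 (binding); malt uses 114 of 114 (binding).
From A_Bᵀ y = c: 2·y_hops + 5·y_malt = 45; 4·y_hops + 2·y_malt = 26.
This yields shadow prices y_hops = 2.5, y_malt = 8.
Shadow price of hops = 2.5.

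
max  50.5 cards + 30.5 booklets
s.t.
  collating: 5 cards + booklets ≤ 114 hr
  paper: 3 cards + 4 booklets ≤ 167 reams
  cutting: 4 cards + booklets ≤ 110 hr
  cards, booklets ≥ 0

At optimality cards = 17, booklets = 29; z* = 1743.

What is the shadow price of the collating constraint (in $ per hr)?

Binding: collating and paper. Non-binding: cutting (13 unused).
By complementary slackness, y = 0 for the non-binding constraint.
From A_Bᵀ y = c: 5·y_collating + 3·y_paper = 50.5; 1·y_collating + 4·y_paper = 30.5.
Solving: y_collating = 6.5, y_paper = 6.
Shadow price of collating = 6.5.

6.5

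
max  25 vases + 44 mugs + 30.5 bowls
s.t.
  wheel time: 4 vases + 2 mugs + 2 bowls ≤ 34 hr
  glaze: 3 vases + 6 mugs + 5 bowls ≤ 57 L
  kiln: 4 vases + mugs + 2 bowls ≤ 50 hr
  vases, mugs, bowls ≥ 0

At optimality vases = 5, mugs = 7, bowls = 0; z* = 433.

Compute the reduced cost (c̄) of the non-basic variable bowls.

At the optimum: wheel time uses 34 of 34 (binding); glaze uses 57 of 57 (binding); kiln uses 27 of 50 (slack = 23).
Slack constraints have shadow price 0 (complementary slackness).
The binding rows give the dual system: 4·y_wheel time + 3·y_glaze = 25 and 2·y_wheel time + 6·y_glaze = 44.
→ y_wheel time = 1 and y_glaze = 7.
Reduced cost of bowls: c₃ − yᵀa₃ = 30.5 − (1·2 + 7·5) = 30.5 − 37 = -6.5.

-6.5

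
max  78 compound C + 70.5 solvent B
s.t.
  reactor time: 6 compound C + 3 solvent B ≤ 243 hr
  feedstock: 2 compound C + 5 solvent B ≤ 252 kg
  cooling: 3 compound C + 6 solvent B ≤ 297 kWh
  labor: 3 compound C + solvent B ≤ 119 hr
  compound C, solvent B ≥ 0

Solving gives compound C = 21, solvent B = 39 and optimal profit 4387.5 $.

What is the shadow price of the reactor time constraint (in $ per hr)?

Check each constraint at x*: reactor time 243/243 (tight); feedstock 237/252 (slack 15); cooling 297/297 (tight); labor 102/119 (slack 17).
Slack constraints have shadow price 0 (complementary slackness).
Dual feasibility on the basic columns requires 6·y_reactor time + 3·y_cooling = 78, 3·y_reactor time + 6·y_cooling = 70.5.
This yields shadow prices y_reactor time = 9.5, y_cooling = 7.
Shadow price of reactor time = 9.5.

9.5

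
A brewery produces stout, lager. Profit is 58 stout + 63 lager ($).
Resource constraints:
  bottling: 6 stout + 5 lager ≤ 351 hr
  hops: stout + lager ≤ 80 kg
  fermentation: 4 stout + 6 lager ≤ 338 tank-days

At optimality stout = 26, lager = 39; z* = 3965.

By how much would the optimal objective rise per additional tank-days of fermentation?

5.5

Binding: bottling and fermentation. Non-binding: hops (15 unused).
By complementary slackness, y = 0 for the non-binding constraint.
The binding rows give the dual system: 6·y_bottling + 4·y_fermentation = 58 and 5·y_bottling + 6·y_fermentation = 63.
This yields shadow prices y_bottling = 6, y_fermentation = 5.5.
Shadow price of fermentation = 5.5.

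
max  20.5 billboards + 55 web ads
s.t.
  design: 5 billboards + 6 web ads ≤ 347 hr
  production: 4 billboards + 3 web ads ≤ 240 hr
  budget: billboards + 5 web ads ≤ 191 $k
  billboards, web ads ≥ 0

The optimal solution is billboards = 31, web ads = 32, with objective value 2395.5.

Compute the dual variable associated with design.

2.5

Binding: design and budget. Non-binding: production (20 unused).
Slack constraints have shadow price 0 (complementary slackness).
Dual feasibility on the basic columns requires 5·y_design + 1·y_budget = 20.5, 6·y_design + 5·y_budget = 55.
This yields shadow prices y_design = 2.5, y_budget = 8.
Shadow price of design = 2.5.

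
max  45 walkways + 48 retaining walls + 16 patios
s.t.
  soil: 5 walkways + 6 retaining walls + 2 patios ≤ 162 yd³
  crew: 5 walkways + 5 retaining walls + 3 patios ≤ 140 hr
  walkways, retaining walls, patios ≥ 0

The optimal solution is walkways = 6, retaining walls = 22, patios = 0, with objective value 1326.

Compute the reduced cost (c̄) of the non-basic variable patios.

-8

At the optimum: soil uses 162 of 162 (binding); crew uses 140 of 140 (binding).
The binding rows give the dual system: 5·y_soil + 5·y_crew = 45 and 6·y_soil + 5·y_crew = 48.
Solving: y_soil = 3, y_crew = 6.
Reduced cost of patios: c₃ − yᵀa₃ = 16 − (3·2 + 6·3) = 16 − 24 = -8.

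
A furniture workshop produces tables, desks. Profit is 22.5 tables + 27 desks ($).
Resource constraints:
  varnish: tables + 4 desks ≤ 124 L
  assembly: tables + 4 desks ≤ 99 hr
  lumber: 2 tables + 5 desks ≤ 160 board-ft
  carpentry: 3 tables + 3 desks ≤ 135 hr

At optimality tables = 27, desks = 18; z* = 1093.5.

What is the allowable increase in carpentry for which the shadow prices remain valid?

48

Binding constraints: assembly, carpentry. The basis is B = [[1,4],[3,3]] with det -9.
Per unit increase in carpentry, x* moves by d = (0.4444, -0.1111).
The basis stays optimal until lumber becomes binding; allowable increase = 48 hr.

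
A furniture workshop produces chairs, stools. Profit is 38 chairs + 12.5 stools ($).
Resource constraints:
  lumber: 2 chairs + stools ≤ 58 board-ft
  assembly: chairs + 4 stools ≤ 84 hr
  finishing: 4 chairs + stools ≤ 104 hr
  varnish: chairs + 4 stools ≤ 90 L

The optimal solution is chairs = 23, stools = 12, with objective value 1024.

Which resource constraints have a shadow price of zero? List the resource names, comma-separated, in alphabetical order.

assembly, varnish

lumber: 58/58 (binding)
assembly: 71/84 (slack 13)
finishing: 104/104 (binding)
varnish: 71/90 (slack 19)
By complementary slackness, a constraint with positive slack has shadow price 0 → assembly, varnish.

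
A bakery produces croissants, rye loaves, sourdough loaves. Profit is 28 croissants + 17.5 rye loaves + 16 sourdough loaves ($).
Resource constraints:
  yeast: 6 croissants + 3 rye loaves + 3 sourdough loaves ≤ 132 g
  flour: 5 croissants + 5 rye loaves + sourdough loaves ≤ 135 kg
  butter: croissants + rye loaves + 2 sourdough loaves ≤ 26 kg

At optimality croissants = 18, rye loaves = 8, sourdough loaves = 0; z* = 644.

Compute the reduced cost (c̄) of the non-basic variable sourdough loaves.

-8.5

At the optimum: yeast uses 132 of 132 (binding); flour uses 130 of 135 (slack = 5); butter uses 26 of 26 (binding).
By complementary slackness, y = 0 for the non-binding constraint.
Dual feasibility on the basic columns requires 6·y_yeast + 1·y_butter = 28, 3·y_yeast + 1·y_butter = 17.5.
Solving: y_yeast = 3.5, y_butter = 7.
Reduced cost of sourdough loaves: c₃ − yᵀa₃ = 16 − (3.5·3 + 7·2) = 16 − 24.5 = -8.5.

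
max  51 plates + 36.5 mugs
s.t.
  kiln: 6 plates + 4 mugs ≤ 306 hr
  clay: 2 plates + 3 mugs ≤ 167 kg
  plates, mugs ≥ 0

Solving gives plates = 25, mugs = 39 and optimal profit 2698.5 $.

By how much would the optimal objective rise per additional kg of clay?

1.5

Check each constraint at x*: kiln 306/306 (tight); clay 167/167 (tight).
The binding rows give the dual system: 6·y_kiln + 2·y_clay = 51 and 4·y_kiln + 3·y_clay = 36.5.
This yields shadow prices y_kiln = 8, y_clay = 1.5.
Shadow price of clay = 1.5.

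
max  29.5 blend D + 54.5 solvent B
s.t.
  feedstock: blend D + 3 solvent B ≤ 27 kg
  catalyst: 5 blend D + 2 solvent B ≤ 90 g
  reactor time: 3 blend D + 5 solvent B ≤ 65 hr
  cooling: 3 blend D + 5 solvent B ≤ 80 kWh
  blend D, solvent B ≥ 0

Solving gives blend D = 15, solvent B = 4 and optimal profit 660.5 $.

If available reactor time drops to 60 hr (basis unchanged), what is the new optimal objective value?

618

Check each constraint at x*: feedstock 27/27 (tight); catalyst 83/90 (slack 7); reactor time 65/65 (tight); cooling 65/80 (slack 15).
By complementary slackness, y = 0 for the non-binding constraints.
From A_Bᵀ y = c: 1·y_feedstock + 3·y_reactor time = 29.5; 3·y_feedstock + 5·y_reactor time = 54.5.
This yields shadow prices y_feedstock = 4, y_reactor time = 8.5.
Δz = y_reactor time·Δb = 8.5 × (-5) = -42.5, so new z* = 660.5 − 42.5 = 618.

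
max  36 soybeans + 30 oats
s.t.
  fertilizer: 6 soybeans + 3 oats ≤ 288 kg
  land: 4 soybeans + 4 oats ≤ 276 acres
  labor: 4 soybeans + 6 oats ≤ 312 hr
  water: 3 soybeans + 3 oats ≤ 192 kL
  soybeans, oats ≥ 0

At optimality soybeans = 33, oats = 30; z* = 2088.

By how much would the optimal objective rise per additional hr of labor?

Binding: fertilizer and labor. Non-binding: land (24 unused), water (3 unused).
By complementary slackness, y = 0 for the non-binding constraints.
Dual feasibility on the basic columns requires 6·y_fertilizer + 4·y_labor = 36, 3·y_fertilizer + 6·y_labor = 30.
This yields shadow prices y_fertilizer = 4, y_labor = 3.
Shadow price of labor = 3.

3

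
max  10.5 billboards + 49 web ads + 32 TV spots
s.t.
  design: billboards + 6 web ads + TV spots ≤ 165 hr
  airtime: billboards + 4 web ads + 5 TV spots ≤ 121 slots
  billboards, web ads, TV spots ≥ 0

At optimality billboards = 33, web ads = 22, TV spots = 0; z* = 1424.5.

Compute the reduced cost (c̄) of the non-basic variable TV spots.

At the optimum: design uses 165 of 165 (binding); airtime uses 121 of 121 (binding).
The binding rows give the dual system: 1·y_design + 1·y_airtime = 10.5 and 6·y_design + 4·y_airtime = 49.
Solving: y_design = 3.5, y_airtime = 7.
Reduced cost of TV spots: c₃ − yᵀa₃ = 32 − (3.5·1 + 7·5) = 32 − 38.5 = -6.5.

-6.5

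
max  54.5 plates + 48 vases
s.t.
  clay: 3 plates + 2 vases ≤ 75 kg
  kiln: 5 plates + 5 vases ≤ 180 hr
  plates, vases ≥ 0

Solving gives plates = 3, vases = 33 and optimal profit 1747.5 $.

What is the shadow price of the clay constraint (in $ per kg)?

6.5

At the optimum: clay uses 75 of 75 (binding); kiln uses 180 of 180 (binding).
Dual feasibility on the basic columns requires 3·y_clay + 5·y_kiln = 54.5, 2·y_clay + 5·y_kiln = 48.
This yields shadow prices y_clay = 6.5, y_kiln = 7.
Shadow price of clay = 6.5.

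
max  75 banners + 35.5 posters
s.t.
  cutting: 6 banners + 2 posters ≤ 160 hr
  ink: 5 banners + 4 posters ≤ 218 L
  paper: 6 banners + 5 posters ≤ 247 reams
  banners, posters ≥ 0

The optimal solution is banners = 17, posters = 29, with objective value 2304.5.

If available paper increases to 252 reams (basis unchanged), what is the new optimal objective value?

Binding: cutting and paper. Non-binding: ink (17 unused).
Slack constraints have shadow price 0 (complementary slackness).
From A_Bᵀ y = c: 6·y_cutting + 6·y_paper = 75; 2·y_cutting + 5·y_paper = 35.5.
This yields shadow prices y_cutting = 9, y_paper = 3.5.
Δz = y_paper·Δb = 3.5 × (5) = 17.5, so new z* = 2304.5 + 17.5 = 2322.

2322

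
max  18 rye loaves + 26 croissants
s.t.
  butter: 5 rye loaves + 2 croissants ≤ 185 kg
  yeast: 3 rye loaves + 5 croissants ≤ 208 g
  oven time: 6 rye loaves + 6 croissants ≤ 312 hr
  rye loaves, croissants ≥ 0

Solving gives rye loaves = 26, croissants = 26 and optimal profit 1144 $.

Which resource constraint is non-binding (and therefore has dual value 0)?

butter: 182/185 (slack 3)
yeast: 208/208 (binding)
oven time: 312/312 (binding)
By complementary slackness, a constraint with positive slack has shadow price 0 → butter.

butter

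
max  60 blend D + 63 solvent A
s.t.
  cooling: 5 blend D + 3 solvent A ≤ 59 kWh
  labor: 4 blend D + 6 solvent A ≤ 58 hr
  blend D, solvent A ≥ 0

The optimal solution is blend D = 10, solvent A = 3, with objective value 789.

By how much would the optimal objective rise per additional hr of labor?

At the optimum: cooling uses 59 of 59 (binding); labor uses 58 of 58 (binding).
The binding rows give the dual system: 5·y_cooling + 4·y_labor = 60 and 3·y_cooling + 6·y_labor = 63.
→ y_cooling = 6 and y_labor = 7.5.
Shadow price of labor = 7.5.

7.5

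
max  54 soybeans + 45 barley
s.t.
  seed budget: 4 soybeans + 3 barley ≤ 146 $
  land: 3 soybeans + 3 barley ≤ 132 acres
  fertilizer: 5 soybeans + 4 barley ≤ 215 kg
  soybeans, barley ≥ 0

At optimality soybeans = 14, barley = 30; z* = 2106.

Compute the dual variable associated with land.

At the optimum: seed budget uses 146 of 146 (binding); land uses 132 of 132 (binding); fertilizer uses 190 of 215 (slack = 25).
Slack constraints have shadow price 0 (complementary slackness).
From A_Bᵀ y = c: 4·y_seed budget + 3·y_land = 54; 3·y_seed budget + 3·y_land = 45.
This yields shadow prices y_seed budget = 9, y_land = 6.
Shadow price of land = 6.

6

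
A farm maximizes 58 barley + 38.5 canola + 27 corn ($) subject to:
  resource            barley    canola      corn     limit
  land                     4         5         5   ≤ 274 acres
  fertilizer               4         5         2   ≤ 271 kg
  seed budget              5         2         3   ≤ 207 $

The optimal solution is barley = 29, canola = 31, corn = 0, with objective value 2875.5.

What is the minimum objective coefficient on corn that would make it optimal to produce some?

Binding: fertilizer and seed budget. Non-binding: land (3 unused).
By complementary slackness, y = 0 for the non-binding constraint.
Dual feasibility on the basic columns requires 4·y_fertilizer + 5·y_seed budget = 58, 5·y_fertilizer + 2·y_seed budget = 38.5.
This yields shadow prices y_fertilizer = 4.5, y_seed budget = 8.
corn enters the basis when its profit ≥ yᵀa₃ = 4.5·2 + 8·3 = 33.

33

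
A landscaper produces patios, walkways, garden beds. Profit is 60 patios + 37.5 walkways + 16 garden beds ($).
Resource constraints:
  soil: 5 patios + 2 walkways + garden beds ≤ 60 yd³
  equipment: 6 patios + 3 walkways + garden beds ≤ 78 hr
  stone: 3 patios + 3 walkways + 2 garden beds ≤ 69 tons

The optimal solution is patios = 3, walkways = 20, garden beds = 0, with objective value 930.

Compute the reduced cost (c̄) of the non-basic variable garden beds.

Binding: equipment and stone. Non-binding: soil (5 unused).
Since soil is not tight, its dual is 0.
The binding rows give the dual system: 6·y_equipment + 3·y_stone = 60 and 3·y_equipment + 3·y_stone = 37.5.
This yields shadow prices y_equipment = 7.5, y_stone = 5.
Reduced cost of garden beds: c₃ − yᵀa₃ = 16 − (7.5·1 + 5·2) = 16 − 17.5 = -1.5.

-1.5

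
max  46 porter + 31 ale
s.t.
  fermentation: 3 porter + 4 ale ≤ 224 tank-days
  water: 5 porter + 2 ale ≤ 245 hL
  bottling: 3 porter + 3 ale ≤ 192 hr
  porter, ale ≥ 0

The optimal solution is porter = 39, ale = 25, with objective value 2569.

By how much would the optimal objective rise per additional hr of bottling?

Check each constraint at x*: fermentation 217/224 (slack 7); water 245/245 (tight); bottling 192/192 (tight).
Slack constraints have shadow price 0 (complementary slackness).
Dual feasibility on the basic columns requires 5·y_water + 3·y_bottling = 46, 2·y_water + 3·y_bottling = 31.
Solving: y_water = 5, y_bottling = 7.
Shadow price of bottling = 7.

7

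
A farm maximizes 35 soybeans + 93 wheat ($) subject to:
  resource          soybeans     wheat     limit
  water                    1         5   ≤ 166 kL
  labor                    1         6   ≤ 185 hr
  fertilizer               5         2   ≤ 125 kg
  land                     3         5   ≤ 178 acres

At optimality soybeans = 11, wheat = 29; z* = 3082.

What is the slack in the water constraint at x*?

10

water used = 1·11 + 5·29 = 156; slack = 166 − 156 = 10.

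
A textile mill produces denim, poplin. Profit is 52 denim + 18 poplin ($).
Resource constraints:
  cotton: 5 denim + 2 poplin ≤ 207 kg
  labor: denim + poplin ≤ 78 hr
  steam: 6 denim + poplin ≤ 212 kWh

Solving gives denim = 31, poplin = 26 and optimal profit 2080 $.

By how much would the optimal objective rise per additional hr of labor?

Binding: cotton and steam. Non-binding: labor (21 unused).
By complementary slackness, y = 0 for the non-binding constraint.
The binding rows give the dual system: 5·y_cotton + 6·y_steam = 52 and 2·y_cotton + 1·y_steam = 18.
→ y_cotton = 8 and y_steam = 2.
Shadow price of labor = 0.

0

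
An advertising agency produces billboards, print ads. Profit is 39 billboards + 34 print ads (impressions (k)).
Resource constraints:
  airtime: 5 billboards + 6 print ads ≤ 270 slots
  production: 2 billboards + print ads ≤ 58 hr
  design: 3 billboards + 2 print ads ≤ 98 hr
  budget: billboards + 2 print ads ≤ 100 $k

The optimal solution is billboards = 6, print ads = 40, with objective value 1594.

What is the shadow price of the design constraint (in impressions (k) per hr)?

8

At the optimum: airtime uses 270 of 270 (binding); production uses 52 of 58 (slack = 6); design uses 98 of 98 (binding); budget uses 86 of 100 (slack = 14).
Slack constraints have shadow price 0 (complementary slackness).
From A_Bᵀ y = c: 5·y_airtime + 3·y_design = 39; 6·y_airtime + 2·y_design = 34.
Solving: y_airtime = 3, y_design = 8.
Shadow price of design = 8.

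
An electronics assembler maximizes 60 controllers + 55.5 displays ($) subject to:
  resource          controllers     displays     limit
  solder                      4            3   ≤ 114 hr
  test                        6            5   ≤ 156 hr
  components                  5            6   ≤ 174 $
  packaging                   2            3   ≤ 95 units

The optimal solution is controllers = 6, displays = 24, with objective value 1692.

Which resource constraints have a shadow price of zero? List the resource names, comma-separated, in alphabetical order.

packaging, solder

solder: 96/114 (slack 18)
test: 156/156 (binding)
components: 174/174 (binding)
packaging: 84/95 (slack 11)
By complementary slackness, a constraint with positive slack has shadow price 0 → packaging, solder.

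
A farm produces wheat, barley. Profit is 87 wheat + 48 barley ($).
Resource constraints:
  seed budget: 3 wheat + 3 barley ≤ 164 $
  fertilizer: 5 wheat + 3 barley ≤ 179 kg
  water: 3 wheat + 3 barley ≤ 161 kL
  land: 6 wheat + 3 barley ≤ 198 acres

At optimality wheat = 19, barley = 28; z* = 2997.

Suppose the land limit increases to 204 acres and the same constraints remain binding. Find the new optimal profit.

3039

Check each constraint at x*: seed budget 141/164 (slack 23); fertilizer 179/179 (tight); water 141/161 (slack 20); land 198/198 (tight).
By complementary slackness, y = 0 for the non-binding constraints.
The binding rows give the dual system: 5·y_fertilizer + 6·y_land = 87 and 3·y_fertilizer + 3·y_land = 48.
Solving: y_fertilizer = 9, y_land = 7.
Δz = y_land·Δb = 7 × (6) = 42, so new z* = 2997 + 42 = 3039.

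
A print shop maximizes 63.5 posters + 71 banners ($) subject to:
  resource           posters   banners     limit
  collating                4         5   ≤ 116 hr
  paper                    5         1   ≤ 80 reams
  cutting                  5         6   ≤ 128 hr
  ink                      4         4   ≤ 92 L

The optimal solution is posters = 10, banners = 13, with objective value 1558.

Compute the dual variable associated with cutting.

Check each constraint at x*: collating 105/116 (slack 11); paper 63/80 (slack 17); cutting 128/128 (tight); ink 92/92 (tight).
By complementary slackness, y = 0 for the non-binding constraints.
From A_Bᵀ y = c: 5·y_cutting + 4·y_ink = 63.5; 6·y_cutting + 4·y_ink = 71.
→ y_cutting = 7.5 and y_ink = 6.5.
Shadow price of cutting = 7.5.

7.5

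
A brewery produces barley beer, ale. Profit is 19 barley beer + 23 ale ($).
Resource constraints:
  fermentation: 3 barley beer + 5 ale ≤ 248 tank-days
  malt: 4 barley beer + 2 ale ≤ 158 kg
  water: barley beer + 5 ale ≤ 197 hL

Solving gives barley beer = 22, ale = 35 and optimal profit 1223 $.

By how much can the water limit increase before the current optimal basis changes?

Binding constraints: malt, water. The basis is B = [[4,2],[1,5]] with det 18.
Per unit increase in water, x* moves by d = (-0.1111, 0.2222).
The basis stays optimal until fermentation becomes binding; allowable increase = 9 hL.

9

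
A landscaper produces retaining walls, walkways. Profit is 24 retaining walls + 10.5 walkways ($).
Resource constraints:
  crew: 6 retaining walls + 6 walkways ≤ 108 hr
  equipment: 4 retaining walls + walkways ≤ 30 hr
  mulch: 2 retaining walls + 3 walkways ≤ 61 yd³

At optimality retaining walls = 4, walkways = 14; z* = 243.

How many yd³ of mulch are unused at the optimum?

11

mulch used = 2·4 + 3·14 = 50; slack = 61 − 50 = 11.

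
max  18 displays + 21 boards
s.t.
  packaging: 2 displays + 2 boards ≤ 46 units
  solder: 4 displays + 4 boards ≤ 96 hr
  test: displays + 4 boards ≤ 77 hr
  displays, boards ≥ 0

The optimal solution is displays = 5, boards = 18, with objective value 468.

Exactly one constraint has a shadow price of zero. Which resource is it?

packaging: 46/46 (binding)
solder: 92/96 (slack 4)
test: 77/77 (binding)
By complementary slackness, a constraint with positive slack has shadow price 0 → solder.

solder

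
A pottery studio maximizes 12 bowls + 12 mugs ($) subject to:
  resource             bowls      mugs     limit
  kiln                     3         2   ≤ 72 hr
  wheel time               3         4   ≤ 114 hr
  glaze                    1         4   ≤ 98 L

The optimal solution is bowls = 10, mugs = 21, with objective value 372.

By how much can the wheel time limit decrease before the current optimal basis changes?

42

Binding constraints: kiln, wheel time. The basis is B = [[3,2],[3,4]] with det 6.
Per unit decrease in wheel time, x* moves by d = (0.3333, -0.5).
The basis stays optimal until mugs reaches 0; allowable decrease = 42 hr.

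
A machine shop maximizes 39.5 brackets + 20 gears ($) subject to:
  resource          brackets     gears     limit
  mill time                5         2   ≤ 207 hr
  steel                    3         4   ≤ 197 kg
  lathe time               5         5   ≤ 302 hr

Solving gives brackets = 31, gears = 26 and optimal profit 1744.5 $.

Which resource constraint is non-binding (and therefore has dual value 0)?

mill time: 207/207 (binding)
steel: 197/197 (binding)
lathe time: 285/302 (slack 17)
By complementary slackness, a constraint with positive slack has shadow price 0 → lathe time.

lathe time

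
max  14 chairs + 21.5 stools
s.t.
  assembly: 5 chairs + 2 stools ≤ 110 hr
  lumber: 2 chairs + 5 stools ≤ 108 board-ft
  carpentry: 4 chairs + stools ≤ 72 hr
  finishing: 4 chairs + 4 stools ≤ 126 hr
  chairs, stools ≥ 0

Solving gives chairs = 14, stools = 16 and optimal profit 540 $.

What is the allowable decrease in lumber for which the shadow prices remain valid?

72

Binding constraints: lumber, carpentry. The basis is B = [[2,5],[4,1]] with det -18.
Per unit decrease in lumber, x* moves by d = (0.0556, -0.2222).
The basis stays optimal until stools reaches 0; allowable decrease = 72 board-ft.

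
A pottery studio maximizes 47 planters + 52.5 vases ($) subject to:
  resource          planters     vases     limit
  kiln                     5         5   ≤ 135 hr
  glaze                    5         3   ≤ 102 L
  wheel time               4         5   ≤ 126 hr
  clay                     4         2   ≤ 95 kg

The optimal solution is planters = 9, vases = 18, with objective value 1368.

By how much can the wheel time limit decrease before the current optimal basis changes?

Binding constraints: kiln, wheel time. The basis is B = [[5,5],[4,5]] with det 5.
Per unit decrease in wheel time, x* moves by d = (1, -1).
The basis stays optimal until glaze becomes binding; allowable decrease = 1.5 hr.

1.5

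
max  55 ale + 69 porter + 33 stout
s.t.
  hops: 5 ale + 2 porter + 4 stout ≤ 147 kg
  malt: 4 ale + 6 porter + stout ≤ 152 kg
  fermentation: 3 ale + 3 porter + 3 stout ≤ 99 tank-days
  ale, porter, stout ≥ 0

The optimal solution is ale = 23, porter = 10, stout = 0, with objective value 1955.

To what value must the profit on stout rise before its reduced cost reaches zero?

Check each constraint at x*: hops 135/147 (slack 12); malt 152/152 (tight); fermentation 99/99 (tight).
Slack constraints have shadow price 0 (complementary slackness).
Dual feasibility on the basic columns requires 4·y_malt + 3·y_fermentation = 55, 6·y_malt + 3·y_fermentation = 69.
Solving: y_malt = 7, y_fermentation = 9.
stout enters the basis when its profit ≥ yᵀa₃ = 7·1 + 9·3 = 34.

34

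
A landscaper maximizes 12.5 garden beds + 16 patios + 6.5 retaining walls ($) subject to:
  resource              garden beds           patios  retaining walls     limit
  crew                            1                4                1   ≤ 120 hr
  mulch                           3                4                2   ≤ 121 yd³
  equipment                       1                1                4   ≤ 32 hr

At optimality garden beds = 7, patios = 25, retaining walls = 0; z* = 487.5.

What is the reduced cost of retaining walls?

At the optimum: crew uses 107 of 120 (slack = 13); mulch uses 121 of 121 (binding); equipment uses 32 of 32 (binding).
By complementary slackness, y = 0 for the non-binding constraint.
The binding rows give the dual system: 3·y_mulch + 1·y_equipment = 12.5 and 4·y_mulch + 1·y_equipment = 16.
Solving: y_mulch = 3.5, y_equipment = 2.
Reduced cost of retaining walls: c₃ − yᵀa₃ = 6.5 − (3.5·2 + 2·4) = 6.5 − 15 = -8.5.

-8.5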